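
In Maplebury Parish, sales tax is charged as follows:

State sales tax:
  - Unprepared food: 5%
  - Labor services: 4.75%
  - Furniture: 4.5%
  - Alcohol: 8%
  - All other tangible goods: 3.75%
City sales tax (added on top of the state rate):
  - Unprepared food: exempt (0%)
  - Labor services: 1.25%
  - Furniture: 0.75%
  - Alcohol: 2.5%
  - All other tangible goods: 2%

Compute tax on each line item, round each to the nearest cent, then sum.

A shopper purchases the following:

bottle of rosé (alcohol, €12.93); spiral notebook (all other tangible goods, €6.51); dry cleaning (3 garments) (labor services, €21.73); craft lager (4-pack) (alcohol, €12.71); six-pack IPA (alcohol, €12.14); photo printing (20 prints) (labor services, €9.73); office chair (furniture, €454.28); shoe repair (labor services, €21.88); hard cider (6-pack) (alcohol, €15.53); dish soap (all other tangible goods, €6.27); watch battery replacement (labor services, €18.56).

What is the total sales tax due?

Bottle of rosé €12.93: alcohol → 8% + 2.5% city = 10.5% → €1.36
Spiral notebook €6.51: all other tangible goods → 3.75% + 2% city = 5.75% → €0.37
Dry cleaning (3 garments) €21.73: labor services → 4.75% + 1.25% city = 6% → €1.30
Craft lager (4-pack) €12.71: alcohol → 8% + 2.5% city = 10.5% → €1.33
Six-pack IPA €12.14: alcohol → 8% + 2.5% city = 10.5% → €1.27
Photo printing (20 prints) €9.73: labor services → 4.75% + 1.25% city = 6% → €0.58
Office chair €454.28: furniture → 4.5% + 0.75% city = 5.25% → €23.85
Shoe repair €21.88: labor services → 4.75% + 1.25% city = 6% → €1.31
Hard cider (6-pack) €15.53: alcohol → 8% + 2.5% city = 10.5% → €1.63
Dish soap €6.27: all other tangible goods → 3.75% + 2% city = 5.75% → €0.36
Watch battery replacement €18.56: labor services → 4.75% + 1.25% city = 6% → €1.11
Total tax = €1.36 + €0.37 + €1.30 + €1.33 + €1.27 + €0.58 + €23.85 + €1.31 + €1.63 + €0.36 + €1.11 = €34.47

€34.47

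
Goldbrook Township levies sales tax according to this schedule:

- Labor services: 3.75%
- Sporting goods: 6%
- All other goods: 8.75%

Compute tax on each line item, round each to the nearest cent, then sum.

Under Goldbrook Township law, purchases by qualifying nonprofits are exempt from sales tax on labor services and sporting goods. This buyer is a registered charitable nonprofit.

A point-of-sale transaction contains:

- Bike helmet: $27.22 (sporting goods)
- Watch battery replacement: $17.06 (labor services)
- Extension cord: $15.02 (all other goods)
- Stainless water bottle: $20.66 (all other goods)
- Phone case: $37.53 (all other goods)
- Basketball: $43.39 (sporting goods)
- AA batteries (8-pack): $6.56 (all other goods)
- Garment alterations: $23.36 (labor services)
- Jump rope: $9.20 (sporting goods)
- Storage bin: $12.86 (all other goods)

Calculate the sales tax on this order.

Bike helmet $27.22: sporting goods, buyer-exempt → 0% → $0.00
Watch battery replacement $17.06: labor services, buyer-exempt → 0% → $0.00
Extension cord $15.02: all other goods → 8.75% → $1.31
Stainless water bottle $20.66: all other goods → 8.75% → $1.81
Phone case $37.53: all other goods → 8.75% → $3.28
Basketball $43.39: sporting goods, buyer-exempt → 0% → $0.00
AA batteries (8-pack) $6.56: all other goods → 8.75% → $0.57
Garment alterations $23.36: labor services, buyer-exempt → 0% → $0.00
Jump rope $9.20: sporting goods, buyer-exempt → 0% → $0.00
Storage bin $12.86: all other goods → 8.75% → $1.13
Total tax = $1.31 + $1.81 + $3.28 + $0.57 + $1.13 = $8.10

$8.10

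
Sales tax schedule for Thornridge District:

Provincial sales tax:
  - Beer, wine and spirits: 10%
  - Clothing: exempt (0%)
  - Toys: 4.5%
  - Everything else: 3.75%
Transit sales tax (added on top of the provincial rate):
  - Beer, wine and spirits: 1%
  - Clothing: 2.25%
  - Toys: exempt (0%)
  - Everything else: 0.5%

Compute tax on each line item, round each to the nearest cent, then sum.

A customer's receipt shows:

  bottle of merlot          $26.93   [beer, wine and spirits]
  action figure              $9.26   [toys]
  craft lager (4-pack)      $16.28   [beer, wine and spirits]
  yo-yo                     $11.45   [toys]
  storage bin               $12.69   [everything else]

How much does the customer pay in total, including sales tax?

$82.84

Bottle of merlot $26.93: beer, wine and spirits → 10% + 1% transit = 11% → $2.96
Action figure $9.26: toys → 4.5% + 0% transit = 4.5% → $0.42
Craft lager (4-pack) $16.28: beer, wine and spirits → 10% + 1% transit = 11% → $1.79
Yo-yo $11.45: toys → 4.5% + 0% transit = 4.5% → $0.52
Storage bin $12.69: everything else → 3.75% + 0.5% transit = 4.25% → $0.54
Subtotal = $76.61; tax = $6.23; total due = $82.84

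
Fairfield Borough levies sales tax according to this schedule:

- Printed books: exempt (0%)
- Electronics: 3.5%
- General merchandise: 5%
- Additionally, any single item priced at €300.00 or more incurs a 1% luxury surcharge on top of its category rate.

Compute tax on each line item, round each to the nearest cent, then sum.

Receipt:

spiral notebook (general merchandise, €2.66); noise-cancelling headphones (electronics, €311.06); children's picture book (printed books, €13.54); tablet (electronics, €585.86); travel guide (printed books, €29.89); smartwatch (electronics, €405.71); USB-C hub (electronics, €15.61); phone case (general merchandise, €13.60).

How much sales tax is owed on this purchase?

€59.98

Spiral notebook €2.66: general merchandise → 5% → €0.13
Noise-cancelling headphones €311.06: electronics → 3.5% + 1% surcharge = 4.5% → €14.00
Children's picture book €13.54: printed books → 0% → €0.00
Tablet €585.86: electronics → 3.5% + 1% surcharge = 4.5% → €26.36
Travel guide €29.89: printed books → 0% → €0.00
Smartwatch €405.71: electronics → 3.5% + 1% surcharge = 4.5% → €18.26
USB-C hub €15.61: electronics → 3.5% → €0.55
Phone case €13.60: general merchandise → 5% → €0.68
Total tax = €0.13 + €14.00 + €26.36 + €18.26 + €0.55 + €0.68 = €59.98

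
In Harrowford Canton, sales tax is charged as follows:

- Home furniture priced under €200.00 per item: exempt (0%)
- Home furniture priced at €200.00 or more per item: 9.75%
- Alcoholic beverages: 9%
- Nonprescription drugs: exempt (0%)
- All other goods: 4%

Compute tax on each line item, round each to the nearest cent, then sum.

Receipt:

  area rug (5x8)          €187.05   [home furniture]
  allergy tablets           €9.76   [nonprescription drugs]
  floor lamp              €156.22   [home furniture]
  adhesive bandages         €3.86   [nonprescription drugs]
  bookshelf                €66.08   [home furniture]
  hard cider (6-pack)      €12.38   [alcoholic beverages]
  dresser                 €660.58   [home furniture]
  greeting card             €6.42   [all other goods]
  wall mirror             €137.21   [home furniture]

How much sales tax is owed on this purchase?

Area rug (5x8) €187.05: home furniture, under €200.00 → 0% → €0.00
Allergy tablets €9.76: nonprescription drugs → 0% → €0.00
Floor lamp €156.22: home furniture, under €200.00 → 0% → €0.00
Adhesive bandages €3.86: nonprescription drugs → 0% → €0.00
Bookshelf €66.08: home furniture, under €200.00 → 0% → €0.00
Hard cider (6-pack) €12.38: alcoholic beverages → 9% → €1.11
Dresser €660.58: home furniture, €200.00 or more → 9.75% → €64.41
Greeting card €6.42: all other goods → 4% → €0.26
Wall mirror €137.21: home furniture, under €200.00 → 0% → €0.00
Total tax = €1.11 + €64.41 + €0.26 = €65.78

€65.78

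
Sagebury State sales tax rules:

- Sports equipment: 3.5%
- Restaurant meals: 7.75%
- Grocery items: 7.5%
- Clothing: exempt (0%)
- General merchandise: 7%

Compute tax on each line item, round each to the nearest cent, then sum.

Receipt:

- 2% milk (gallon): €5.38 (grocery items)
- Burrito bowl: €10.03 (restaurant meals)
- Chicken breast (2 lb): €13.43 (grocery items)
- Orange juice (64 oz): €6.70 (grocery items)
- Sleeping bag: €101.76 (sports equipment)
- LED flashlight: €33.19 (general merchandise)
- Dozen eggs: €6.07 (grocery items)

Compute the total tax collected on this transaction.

€9.03

2% milk (gallon) €5.38: grocery items → 7.5% → €0.40
Burrito bowl €10.03: restaurant meals → 7.75% → €0.78
Chicken breast (2 lb) €13.43: grocery items → 7.5% → €1.01
Orange juice (64 oz) €6.70: grocery items → 7.5% → €0.50
Sleeping bag €101.76: sports equipment → 3.5% → €3.56
LED flashlight €33.19: general merchandise → 7% → €2.32
Dozen eggs €6.07: grocery items → 7.5% → €0.46
Total tax = €0.40 + €0.78 + €1.01 + €0.50 + €3.56 + €2.32 + €0.46 = €9.03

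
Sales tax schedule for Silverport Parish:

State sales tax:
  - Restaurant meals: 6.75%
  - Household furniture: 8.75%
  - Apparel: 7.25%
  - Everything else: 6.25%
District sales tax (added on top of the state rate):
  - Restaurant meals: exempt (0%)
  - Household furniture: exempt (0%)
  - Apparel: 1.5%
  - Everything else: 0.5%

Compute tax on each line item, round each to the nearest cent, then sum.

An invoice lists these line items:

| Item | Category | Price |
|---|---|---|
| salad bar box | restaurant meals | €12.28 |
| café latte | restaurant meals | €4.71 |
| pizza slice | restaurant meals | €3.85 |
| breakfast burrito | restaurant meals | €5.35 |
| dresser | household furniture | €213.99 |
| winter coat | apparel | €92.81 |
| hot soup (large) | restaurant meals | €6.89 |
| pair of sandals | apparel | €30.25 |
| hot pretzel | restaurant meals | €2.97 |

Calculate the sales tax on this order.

€31.93

Salad bar box €12.28: restaurant meals → 6.75% + 0% district = 6.75% → €0.83
Café latte €4.71: restaurant meals → 6.75% + 0% district = 6.75% → €0.32
Pizza slice €3.85: restaurant meals → 6.75% + 0% district = 6.75% → €0.26
Breakfast burrito €5.35: restaurant meals → 6.75% + 0% district = 6.75% → €0.36
Dresser €213.99: household furniture → 8.75% + 0% district = 8.75% → €18.72
Winter coat €92.81: apparel → 7.25% + 1.5% district = 8.75% → €8.12
Hot soup (large) €6.89: restaurant meals → 6.75% + 0% district = 6.75% → €0.47
Pair of sandals €30.25: apparel → 7.25% + 1.5% district = 8.75% → €2.65
Hot pretzel €2.97: restaurant meals → 6.75% + 0% district = 6.75% → €0.20
Total tax = €0.83 + €0.32 + €0.26 + €0.36 + €18.72 + €8.12 + €0.47 + €2.65 + €0.20 = €31.93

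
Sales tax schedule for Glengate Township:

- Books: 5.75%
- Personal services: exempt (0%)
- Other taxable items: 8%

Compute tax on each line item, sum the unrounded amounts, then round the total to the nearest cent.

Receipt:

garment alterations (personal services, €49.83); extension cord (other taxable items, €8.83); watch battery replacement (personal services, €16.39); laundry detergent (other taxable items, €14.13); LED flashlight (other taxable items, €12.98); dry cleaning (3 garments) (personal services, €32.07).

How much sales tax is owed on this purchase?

€2.88

Garment alterations €49.83: personal services → 0% → €0.00
Extension cord €8.83: other taxable items → 8% → €0.7064
Watch battery replacement €16.39: personal services → 0% → €0.00
Laundry detergent €14.13: other taxable items → 8% → €1.1304
LED flashlight €12.98: other taxable items → 8% → €1.0384
Dry cleaning (3 garments) €32.07: personal services → 0% → €0.00
Unrounded tax sum = €2.8752 → €2.88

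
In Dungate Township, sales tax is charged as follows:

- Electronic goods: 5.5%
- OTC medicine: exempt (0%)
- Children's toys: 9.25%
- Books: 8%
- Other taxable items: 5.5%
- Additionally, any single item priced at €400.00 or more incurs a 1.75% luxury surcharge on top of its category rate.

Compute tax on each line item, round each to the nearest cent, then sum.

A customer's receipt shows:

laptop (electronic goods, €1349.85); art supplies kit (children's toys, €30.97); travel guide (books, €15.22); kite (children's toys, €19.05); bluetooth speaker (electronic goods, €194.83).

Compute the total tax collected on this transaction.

Laptop €1349.85: electronic goods → 5.5% + 1.75% surcharge = 7.25% → €97.86
Art supplies kit €30.97: children's toys → 9.25% → €2.86
Travel guide €15.22: books → 8% → €1.22
Kite €19.05: children's toys → 9.25% → €1.76
Bluetooth speaker €194.83: electronic goods → 5.5% → €10.72
Total tax = €97.86 + €2.86 + €1.22 + €1.76 + €10.72 = €114.42

€114.42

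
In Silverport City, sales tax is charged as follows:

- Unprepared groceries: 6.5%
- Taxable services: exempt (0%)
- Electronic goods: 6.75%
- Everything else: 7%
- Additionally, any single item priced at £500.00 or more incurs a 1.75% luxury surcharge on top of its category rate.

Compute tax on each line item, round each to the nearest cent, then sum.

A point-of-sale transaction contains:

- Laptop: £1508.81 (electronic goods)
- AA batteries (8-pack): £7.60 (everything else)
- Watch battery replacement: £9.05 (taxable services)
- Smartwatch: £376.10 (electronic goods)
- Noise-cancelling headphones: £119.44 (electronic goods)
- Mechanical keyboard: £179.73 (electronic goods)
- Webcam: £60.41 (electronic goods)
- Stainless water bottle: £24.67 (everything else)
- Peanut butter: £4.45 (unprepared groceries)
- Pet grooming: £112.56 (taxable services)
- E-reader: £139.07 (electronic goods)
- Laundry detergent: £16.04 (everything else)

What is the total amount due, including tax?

£2748.90

Laptop £1508.81: electronic goods → 6.75% + 1.75% surcharge = 8.5% → £128.25
AA batteries (8-pack) £7.60: everything else → 7% → £0.53
Watch battery replacement £9.05: taxable services → 0% → £0.00
Smartwatch £376.10: electronic goods → 6.75% → £25.39
Noise-cancelling headphones £119.44: electronic goods → 6.75% → £8.06
Mechanical keyboard £179.73: electronic goods → 6.75% → £12.13
Webcam £60.41: electronic goods → 6.75% → £4.08
Stainless water bottle £24.67: everything else → 7% → £1.73
Peanut butter £4.45: unprepared groceries → 6.5% → £0.29
Pet grooming £112.56: taxable services → 0% → £0.00
E-reader £139.07: electronic goods → 6.75% → £9.39
Laundry detergent £16.04: everything else → 7% → £1.12
Subtotal = £2557.93; tax = £190.97; total due = £2748.90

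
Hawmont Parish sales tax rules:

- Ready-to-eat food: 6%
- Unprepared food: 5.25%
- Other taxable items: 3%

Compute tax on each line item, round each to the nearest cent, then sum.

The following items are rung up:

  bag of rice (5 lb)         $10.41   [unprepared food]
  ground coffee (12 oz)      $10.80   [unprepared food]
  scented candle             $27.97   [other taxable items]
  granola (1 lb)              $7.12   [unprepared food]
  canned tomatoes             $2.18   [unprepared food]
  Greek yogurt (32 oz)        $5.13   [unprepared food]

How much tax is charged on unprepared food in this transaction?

$1.87

Bag of rice (5 lb) $10.41: unprepared food → 5.25% → $0.55
Ground coffee (12 oz) $10.80: unprepared food → 5.25% → $0.57
Granola (1 lb) $7.12: unprepared food → 5.25% → $0.37
Canned tomatoes $2.18: unprepared food → 5.25% → $0.11
Greek yogurt (32 oz) $5.13: unprepared food → 5.25% → $0.27
Tax on unprepared food = $0.55 + $0.57 + $0.37 + $0.11 + $0.27 = $1.87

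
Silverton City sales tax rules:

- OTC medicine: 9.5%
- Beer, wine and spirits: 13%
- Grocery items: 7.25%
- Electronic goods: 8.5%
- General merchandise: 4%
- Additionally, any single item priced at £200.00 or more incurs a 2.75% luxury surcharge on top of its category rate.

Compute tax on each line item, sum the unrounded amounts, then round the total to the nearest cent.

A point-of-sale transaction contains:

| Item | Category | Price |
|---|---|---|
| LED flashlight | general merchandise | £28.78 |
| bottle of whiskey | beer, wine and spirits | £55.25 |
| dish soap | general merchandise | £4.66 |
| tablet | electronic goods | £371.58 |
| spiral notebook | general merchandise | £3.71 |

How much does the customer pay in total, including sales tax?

LED flashlight £28.78: general merchandise → 4% → £1.1512
Bottle of whiskey £55.25: beer, wine and spirits → 13% → £7.1825
Dish soap £4.66: general merchandise → 4% → £0.1864
Tablet £371.58: electronic goods → 8.5% + 2.75% surcharge = 11.25% → £41.80275
Spiral notebook £3.71: general merchandise → 4% → £0.1484
Subtotal = £463.98; unrounded tax = £50.47125 → £50.47; total due = £514.45

£514.45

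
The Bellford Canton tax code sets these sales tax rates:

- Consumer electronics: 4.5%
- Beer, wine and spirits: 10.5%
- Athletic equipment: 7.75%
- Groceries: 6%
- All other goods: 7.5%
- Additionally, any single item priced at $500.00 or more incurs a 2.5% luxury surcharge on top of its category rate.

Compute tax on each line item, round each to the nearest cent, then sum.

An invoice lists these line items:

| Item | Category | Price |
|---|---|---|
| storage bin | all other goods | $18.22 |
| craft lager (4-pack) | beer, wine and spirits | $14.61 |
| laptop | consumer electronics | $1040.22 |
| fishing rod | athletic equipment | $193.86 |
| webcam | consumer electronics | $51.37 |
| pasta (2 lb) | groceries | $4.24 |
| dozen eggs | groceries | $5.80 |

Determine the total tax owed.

Storage bin $18.22: all other goods → 7.5% → $1.37
Craft lager (4-pack) $14.61: beer, wine and spirits → 10.5% → $1.53
Laptop $1040.22: consumer electronics → 4.5% + 2.5% surcharge = 7% → $72.82
Fishing rod $193.86: athletic equipment → 7.75% → $15.02
Webcam $51.37: consumer electronics → 4.5% → $2.31
Pasta (2 lb) $4.24: groceries → 6% → $0.25
Dozen eggs $5.80: groceries → 6% → $0.35
Total tax = $1.37 + $1.53 + $72.82 + $15.02 + $2.31 + $0.25 + $0.35 = $93.65

$93.65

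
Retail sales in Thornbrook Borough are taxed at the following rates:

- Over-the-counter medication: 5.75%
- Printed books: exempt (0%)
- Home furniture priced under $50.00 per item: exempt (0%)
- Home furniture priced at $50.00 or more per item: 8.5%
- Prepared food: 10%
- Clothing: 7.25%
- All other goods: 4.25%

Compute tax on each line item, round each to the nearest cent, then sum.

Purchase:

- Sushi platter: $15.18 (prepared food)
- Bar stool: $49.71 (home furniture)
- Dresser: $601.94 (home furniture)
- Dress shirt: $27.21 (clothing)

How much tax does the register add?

$54.65

Sushi platter $15.18: prepared food → 10% → $1.52
Bar stool $49.71: home furniture, under $50.00 → 0% → $0.00
Dresser $601.94: home furniture, $50.00 or more → 8.5% → $51.16
Dress shirt $27.21: clothing → 7.25% → $1.97
Total tax = $1.52 + $51.16 + $1.97 = $54.65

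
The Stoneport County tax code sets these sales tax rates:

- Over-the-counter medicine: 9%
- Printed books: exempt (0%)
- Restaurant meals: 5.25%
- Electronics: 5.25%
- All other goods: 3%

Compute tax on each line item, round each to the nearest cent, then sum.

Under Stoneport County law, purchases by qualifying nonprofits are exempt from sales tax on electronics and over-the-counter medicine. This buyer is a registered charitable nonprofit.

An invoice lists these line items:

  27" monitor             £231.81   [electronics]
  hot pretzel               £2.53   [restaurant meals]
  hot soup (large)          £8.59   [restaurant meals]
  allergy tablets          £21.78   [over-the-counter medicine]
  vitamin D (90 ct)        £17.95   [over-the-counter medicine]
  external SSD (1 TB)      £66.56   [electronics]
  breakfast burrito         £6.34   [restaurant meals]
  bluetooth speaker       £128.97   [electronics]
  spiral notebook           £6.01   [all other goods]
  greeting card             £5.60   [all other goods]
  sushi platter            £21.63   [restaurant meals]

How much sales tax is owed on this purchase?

£2.40

27" monitor £231.81: electronics, buyer-exempt → 0% → £0.00
Hot pretzel £2.53: restaurant meals → 5.25% → £0.13
Hot soup (large) £8.59: restaurant meals → 5.25% → £0.45
Allergy tablets £21.78: over-the-counter medicine, buyer-exempt → 0% → £0.00
Vitamin D (90 ct) £17.95: over-the-counter medicine, buyer-exempt → 0% → £0.00
External SSD (1 TB) £66.56: electronics, buyer-exempt → 0% → £0.00
Breakfast burrito £6.34: restaurant meals → 5.25% → £0.33
Bluetooth speaker £128.97: electronics, buyer-exempt → 0% → £0.00
Spiral notebook £6.01: all other goods → 3% → £0.18
Greeting card £5.60: all other goods → 3% → £0.17
Sushi platter £21.63: restaurant meals → 5.25% → £1.14
Total tax = £0.13 + £0.45 + £0.33 + £0.18 + £0.17 + £1.14 = £2.40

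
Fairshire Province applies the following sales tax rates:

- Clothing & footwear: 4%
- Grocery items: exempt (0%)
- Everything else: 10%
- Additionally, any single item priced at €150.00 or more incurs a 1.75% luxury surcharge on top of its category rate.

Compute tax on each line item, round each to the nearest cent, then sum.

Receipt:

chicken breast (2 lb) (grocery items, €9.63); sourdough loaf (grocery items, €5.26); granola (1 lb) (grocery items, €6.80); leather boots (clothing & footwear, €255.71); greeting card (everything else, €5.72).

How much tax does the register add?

€15.27

Chicken breast (2 lb) €9.63: grocery items → 0% → €0.00
Sourdough loaf €5.26: grocery items → 0% → €0.00
Granola (1 lb) €6.80: grocery items → 0% → €0.00
Leather boots €255.71: clothing & footwear → 4% + 1.75% surcharge = 5.75% → €14.70
Greeting card €5.72: everything else → 10% → €0.57
Total tax = €14.70 + €0.57 = €15.27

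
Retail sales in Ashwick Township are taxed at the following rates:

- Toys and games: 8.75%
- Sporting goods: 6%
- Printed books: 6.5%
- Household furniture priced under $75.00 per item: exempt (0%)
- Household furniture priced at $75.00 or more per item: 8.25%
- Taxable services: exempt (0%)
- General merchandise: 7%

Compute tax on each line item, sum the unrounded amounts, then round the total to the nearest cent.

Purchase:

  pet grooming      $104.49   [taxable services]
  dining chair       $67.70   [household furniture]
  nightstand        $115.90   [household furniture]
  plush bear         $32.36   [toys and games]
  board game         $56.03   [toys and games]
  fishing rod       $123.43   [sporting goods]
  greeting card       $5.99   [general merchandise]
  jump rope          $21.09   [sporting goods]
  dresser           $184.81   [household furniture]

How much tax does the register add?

Pet grooming $104.49: taxable services → 0% → $0.00
Dining chair $67.70: household furniture, under $75.00 → 0% → $0.00
Nightstand $115.90: household furniture, $75.00 or more → 8.25% → $9.56175
Plush bear $32.36: toys and games → 8.75% → $2.8315
Board game $56.03: toys and games → 8.75% → $4.902625
Fishing rod $123.43: sporting goods → 6% → $7.4058
Greeting card $5.99: general merchandise → 7% → $0.4193
Jump rope $21.09: sporting goods → 6% → $1.2654
Dresser $184.81: household furniture, $75.00 or more → 8.25% → $15.246825
Unrounded tax sum = $41.6332 → $41.63

$41.63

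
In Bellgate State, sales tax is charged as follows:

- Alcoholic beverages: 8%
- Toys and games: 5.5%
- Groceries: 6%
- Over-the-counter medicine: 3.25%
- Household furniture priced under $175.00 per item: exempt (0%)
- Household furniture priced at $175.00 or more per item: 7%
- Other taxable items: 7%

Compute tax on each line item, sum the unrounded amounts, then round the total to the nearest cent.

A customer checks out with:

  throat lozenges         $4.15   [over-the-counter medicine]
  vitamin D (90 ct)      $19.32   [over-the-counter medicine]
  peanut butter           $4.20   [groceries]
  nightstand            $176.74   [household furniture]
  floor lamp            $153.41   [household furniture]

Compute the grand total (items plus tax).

Throat lozenges $4.15: over-the-counter medicine → 3.25% → $0.134875
Vitamin D (90 ct) $19.32: over-the-counter medicine → 3.25% → $0.6279
Peanut butter $4.20: groceries → 6% → $0.252
Nightstand $176.74: household furniture, $175.00 or more → 7% → $12.3718
Floor lamp $153.41: household furniture, under $175.00 → 0% → $0.00
Subtotal = $357.82; unrounded tax = $13.386575 → $13.39; total due = $371.21

$371.21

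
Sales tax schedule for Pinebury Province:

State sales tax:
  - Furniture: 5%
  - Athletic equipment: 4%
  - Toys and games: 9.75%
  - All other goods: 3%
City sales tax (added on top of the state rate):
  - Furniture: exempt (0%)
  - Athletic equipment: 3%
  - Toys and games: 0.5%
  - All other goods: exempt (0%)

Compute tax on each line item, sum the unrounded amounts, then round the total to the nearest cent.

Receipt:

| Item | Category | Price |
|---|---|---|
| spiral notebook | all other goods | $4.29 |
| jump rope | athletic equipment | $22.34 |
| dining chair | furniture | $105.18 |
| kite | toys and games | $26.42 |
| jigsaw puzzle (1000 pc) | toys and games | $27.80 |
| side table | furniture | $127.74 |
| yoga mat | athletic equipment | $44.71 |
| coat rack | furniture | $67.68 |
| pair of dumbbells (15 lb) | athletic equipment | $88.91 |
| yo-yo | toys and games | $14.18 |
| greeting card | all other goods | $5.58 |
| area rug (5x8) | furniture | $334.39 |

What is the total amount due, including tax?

$919.19

Spiral notebook $4.29: all other goods → 3% + 0% city = 3% → $0.1287
Jump rope $22.34: athletic equipment → 4% + 3% city = 7% → $1.5638
Dining chair $105.18: furniture → 5% + 0% city = 5% → $5.259
Kite $26.42: toys and games → 9.75% + 0.5% city = 10.25% → $2.70805
Jigsaw puzzle (1000 pc) $27.80: toys and games → 9.75% + 0.5% city = 10.25% → $2.8495
Side table $127.74: furniture → 5% + 0% city = 5% → $6.387
Yoga mat $44.71: athletic equipment → 4% + 3% city = 7% → $3.1297
Coat rack $67.68: furniture → 5% + 0% city = 5% → $3.384
Pair of dumbbells (15 lb) $88.91: athletic equipment → 4% + 3% city = 7% → $6.2237
Yo-yo $14.18: toys and games → 9.75% + 0.5% city = 10.25% → $1.45345
Greeting card $5.58: all other goods → 3% + 0% city = 3% → $0.1674
Area rug (5x8) $334.39: furniture → 5% + 0% city = 5% → $16.7195
Subtotal = $869.22; unrounded tax = $49.9738 → $49.97; total due = $919.19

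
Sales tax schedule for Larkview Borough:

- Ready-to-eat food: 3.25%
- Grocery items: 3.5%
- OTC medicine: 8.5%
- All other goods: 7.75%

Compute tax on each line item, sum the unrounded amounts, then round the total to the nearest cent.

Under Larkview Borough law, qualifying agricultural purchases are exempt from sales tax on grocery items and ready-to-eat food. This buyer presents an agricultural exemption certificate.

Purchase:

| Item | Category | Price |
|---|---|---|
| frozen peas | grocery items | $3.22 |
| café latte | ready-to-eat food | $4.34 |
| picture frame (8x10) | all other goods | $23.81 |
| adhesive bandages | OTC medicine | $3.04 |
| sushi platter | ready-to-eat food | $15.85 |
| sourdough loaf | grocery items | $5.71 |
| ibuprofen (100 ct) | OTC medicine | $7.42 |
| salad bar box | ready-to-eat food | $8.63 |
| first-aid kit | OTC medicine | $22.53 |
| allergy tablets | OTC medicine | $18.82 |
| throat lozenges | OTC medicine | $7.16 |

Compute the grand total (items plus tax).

$127.39

Frozen peas $3.22: grocery items, buyer-exempt → 0% → $0.00
Café latte $4.34: ready-to-eat food, buyer-exempt → 0% → $0.00
Picture frame (8x10) $23.81: all other goods → 7.75% → $1.845275
Adhesive bandages $3.04: OTC medicine → 8.5% → $0.2584
Sushi platter $15.85: ready-to-eat food, buyer-exempt → 0% → $0.00
Sourdough loaf $5.71: grocery items, buyer-exempt → 0% → $0.00
Ibuprofen (100 ct) $7.42: OTC medicine → 8.5% → $0.6307
Salad bar box $8.63: ready-to-eat food, buyer-exempt → 0% → $0.00
First-aid kit $22.53: OTC medicine → 8.5% → $1.91505
Allergy tablets $18.82: OTC medicine → 8.5% → $1.5997
Throat lozenges $7.16: OTC medicine → 8.5% → $0.6086
Subtotal = $120.53; unrounded tax = $6.857725 → $6.86; total due = $127.39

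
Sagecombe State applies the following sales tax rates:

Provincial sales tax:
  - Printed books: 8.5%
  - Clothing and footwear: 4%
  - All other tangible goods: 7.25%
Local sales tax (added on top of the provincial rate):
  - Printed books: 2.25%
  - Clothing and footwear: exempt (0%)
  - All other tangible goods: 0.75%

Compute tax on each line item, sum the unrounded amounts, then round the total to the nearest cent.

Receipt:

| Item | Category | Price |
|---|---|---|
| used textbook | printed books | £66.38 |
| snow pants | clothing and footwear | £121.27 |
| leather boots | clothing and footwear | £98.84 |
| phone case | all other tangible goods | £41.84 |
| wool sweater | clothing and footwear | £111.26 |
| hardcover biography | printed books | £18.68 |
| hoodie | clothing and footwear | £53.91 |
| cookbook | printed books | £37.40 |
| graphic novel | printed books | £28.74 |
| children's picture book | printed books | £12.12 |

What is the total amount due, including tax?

Used textbook £66.38: printed books → 8.5% + 2.25% local = 10.75% → £7.13585
Snow pants £121.27: clothing and footwear → 4% + 0% local = 4% → £4.8508
Leather boots £98.84: clothing and footwear → 4% + 0% local = 4% → £3.9536
Phone case £41.84: all other tangible goods → 7.25% + 0.75% local = 8% → £3.3472
Wool sweater £111.26: clothing and footwear → 4% + 0% local = 4% → £4.4504
Hardcover biography £18.68: printed books → 8.5% + 2.25% local = 10.75% → £2.0081
Hoodie £53.91: clothing and footwear → 4% + 0% local = 4% → £2.1564
Cookbook £37.40: printed books → 8.5% + 2.25% local = 10.75% → £4.0205
Graphic novel £28.74: printed books → 8.5% + 2.25% local = 10.75% → £3.08955
Children's picture book £12.12: printed books → 8.5% + 2.25% local = 10.75% → £1.3029
Subtotal = £590.44; unrounded tax = £36.3153 → £36.32; total due = £626.76

£626.76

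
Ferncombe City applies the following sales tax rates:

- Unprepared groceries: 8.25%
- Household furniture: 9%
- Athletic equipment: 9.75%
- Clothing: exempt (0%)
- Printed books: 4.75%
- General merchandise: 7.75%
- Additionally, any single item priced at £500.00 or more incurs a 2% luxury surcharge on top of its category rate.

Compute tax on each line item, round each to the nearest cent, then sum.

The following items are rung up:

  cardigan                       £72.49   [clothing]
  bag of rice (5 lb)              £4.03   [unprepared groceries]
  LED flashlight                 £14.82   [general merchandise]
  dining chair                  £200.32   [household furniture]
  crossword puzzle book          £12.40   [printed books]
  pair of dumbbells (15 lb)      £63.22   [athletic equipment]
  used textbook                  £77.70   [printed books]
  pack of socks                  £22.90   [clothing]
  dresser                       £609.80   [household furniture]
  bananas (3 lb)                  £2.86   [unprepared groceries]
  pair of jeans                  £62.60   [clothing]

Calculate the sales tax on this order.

£97.27

Cardigan £72.49: clothing → 0% → £0.00
Bag of rice (5 lb) £4.03: unprepared groceries → 8.25% → £0.33
LED flashlight £14.82: general merchandise → 7.75% → £1.15
Dining chair £200.32: household furniture → 9% → £18.03
Crossword puzzle book £12.40: printed books → 4.75% → £0.59
Pair of dumbbells (15 lb) £63.22: athletic equipment → 9.75% → £6.16
Used textbook £77.70: printed books → 4.75% → £3.69
Pack of socks £22.90: clothing → 0% → £0.00
Dresser £609.80: household furniture → 9% + 2% surcharge = 11% → £67.08
Bananas (3 lb) £2.86: unprepared groceries → 8.25% → £0.24
Pair of jeans £62.60: clothing → 0% → £0.00
Total tax = £0.33 + £1.15 + £18.03 + £0.59 + £6.16 + £3.69 + £67.08 + £0.24 = £97.27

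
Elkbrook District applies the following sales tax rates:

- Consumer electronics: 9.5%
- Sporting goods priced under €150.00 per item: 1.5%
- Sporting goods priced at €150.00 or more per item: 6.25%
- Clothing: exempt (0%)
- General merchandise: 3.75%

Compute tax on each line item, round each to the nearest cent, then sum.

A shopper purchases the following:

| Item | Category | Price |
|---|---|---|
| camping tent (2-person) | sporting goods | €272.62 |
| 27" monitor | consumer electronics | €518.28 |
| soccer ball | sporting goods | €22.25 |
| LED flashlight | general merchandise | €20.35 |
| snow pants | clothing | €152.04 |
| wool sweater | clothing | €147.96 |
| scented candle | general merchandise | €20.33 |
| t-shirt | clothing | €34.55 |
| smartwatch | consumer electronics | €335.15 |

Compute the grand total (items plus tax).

€1623.50

Camping tent (2-person) €272.62: sporting goods, €150.00 or more → 6.25% → €17.04
27" monitor €518.28: consumer electronics → 9.5% → €49.24
Soccer ball €22.25: sporting goods, under €150.00 → 1.5% → €0.33
LED flashlight €20.35: general merchandise → 3.75% → €0.76
Snow pants €152.04: clothing → 0% → €0.00
Wool sweater €147.96: clothing → 0% → €0.00
Scented candle €20.33: general merchandise → 3.75% → €0.76
T-shirt €34.55: clothing → 0% → €0.00
Smartwatch €335.15: consumer electronics → 9.5% → €31.84
Subtotal = €1523.53; tax = €99.97; total due = €1623.50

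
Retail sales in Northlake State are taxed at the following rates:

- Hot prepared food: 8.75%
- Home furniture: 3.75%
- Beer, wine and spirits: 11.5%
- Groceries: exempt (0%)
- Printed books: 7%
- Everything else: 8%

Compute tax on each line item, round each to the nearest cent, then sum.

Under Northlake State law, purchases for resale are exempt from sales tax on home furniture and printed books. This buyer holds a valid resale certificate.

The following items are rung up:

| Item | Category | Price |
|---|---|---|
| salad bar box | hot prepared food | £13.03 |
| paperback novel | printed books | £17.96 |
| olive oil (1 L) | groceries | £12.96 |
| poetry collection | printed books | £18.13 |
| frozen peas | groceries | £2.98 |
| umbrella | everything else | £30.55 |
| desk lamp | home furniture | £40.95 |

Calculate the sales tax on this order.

£3.58

Salad bar box £13.03: hot prepared food → 8.75% → £1.14
Paperback novel £17.96: printed books, buyer-exempt → 0% → £0.00
Olive oil (1 L) £12.96: groceries → 0% → £0.00
Poetry collection £18.13: printed books, buyer-exempt → 0% → £0.00
Frozen peas £2.98: groceries → 0% → £0.00
Umbrella £30.55: everything else → 8% → £2.44
Desk lamp £40.95: home furniture, buyer-exempt → 0% → £0.00
Total tax = £1.14 + £2.44 = £3.58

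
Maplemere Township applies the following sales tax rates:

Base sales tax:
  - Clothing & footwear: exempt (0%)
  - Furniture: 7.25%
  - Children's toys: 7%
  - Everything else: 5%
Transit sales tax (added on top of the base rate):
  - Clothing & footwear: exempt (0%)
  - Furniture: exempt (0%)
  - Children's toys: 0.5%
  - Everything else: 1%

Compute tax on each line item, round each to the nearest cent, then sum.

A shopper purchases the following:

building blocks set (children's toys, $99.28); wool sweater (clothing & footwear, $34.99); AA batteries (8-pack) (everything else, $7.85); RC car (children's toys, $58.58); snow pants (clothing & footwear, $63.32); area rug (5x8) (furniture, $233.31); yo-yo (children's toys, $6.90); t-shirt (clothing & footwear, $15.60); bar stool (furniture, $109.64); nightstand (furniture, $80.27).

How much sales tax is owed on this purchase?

$43.51

Building blocks set $99.28: children's toys → 7% + 0.5% transit = 7.5% → $7.45
Wool sweater $34.99: clothing & footwear → 0% + 0% transit = 0% → $0.00
AA batteries (8-pack) $7.85: everything else → 5% + 1% transit = 6% → $0.47
RC car $58.58: children's toys → 7% + 0.5% transit = 7.5% → $4.39
Snow pants $63.32: clothing & footwear → 0% + 0% transit = 0% → $0.00
Area rug (5x8) $233.31: furniture → 7.25% + 0% transit = 7.25% → $16.91
Yo-yo $6.90: children's toys → 7% + 0.5% transit = 7.5% → $0.52
T-shirt $15.60: clothing & footwear → 0% + 0% transit = 0% → $0.00
Bar stool $109.64: furniture → 7.25% + 0% transit = 7.25% → $7.95
Nightstand $80.27: furniture → 7.25% + 0% transit = 7.25% → $5.82
Total tax = $7.45 + $0.47 + $4.39 + $16.91 + $0.52 + $7.95 + $5.82 = $43.51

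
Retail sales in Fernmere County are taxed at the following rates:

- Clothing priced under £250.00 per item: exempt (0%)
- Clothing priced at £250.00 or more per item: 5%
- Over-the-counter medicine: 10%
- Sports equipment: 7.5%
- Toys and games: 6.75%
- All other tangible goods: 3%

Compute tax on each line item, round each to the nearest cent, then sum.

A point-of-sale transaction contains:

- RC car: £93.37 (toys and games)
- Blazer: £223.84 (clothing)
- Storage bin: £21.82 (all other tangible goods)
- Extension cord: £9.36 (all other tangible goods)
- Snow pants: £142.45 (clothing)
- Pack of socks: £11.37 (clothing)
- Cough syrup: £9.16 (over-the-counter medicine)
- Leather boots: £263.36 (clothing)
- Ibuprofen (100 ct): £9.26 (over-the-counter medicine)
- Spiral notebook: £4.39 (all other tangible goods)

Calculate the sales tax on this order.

£22.38

RC car £93.37: toys and games → 6.75% → £6.30
Blazer £223.84: clothing, under £250.00 → 0% → £0.00
Storage bin £21.82: all other tangible goods → 3% → £0.65
Extension cord £9.36: all other tangible goods → 3% → £0.28
Snow pants £142.45: clothing, under £250.00 → 0% → £0.00
Pack of socks £11.37: clothing, under £250.00 → 0% → £0.00
Cough syrup £9.16: over-the-counter medicine → 10% → £0.92
Leather boots £263.36: clothing, £250.00 or more → 5% → £13.17
Ibuprofen (100 ct) £9.26: over-the-counter medicine → 10% → £0.93
Spiral notebook £4.39: all other tangible goods → 3% → £0.13
Total tax = £6.30 + £0.65 + £0.28 + £0.92 + £13.17 + £0.93 + £0.13 = £22.38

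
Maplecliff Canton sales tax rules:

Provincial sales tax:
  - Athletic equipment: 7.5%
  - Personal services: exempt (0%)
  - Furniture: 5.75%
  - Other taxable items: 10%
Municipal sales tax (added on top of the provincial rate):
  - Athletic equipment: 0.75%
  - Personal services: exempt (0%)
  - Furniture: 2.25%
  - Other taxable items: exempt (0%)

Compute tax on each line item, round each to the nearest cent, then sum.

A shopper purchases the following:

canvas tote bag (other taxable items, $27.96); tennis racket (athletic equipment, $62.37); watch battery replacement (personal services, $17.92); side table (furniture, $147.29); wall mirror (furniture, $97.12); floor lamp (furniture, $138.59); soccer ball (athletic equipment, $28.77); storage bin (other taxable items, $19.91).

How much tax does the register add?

$42.95

Canvas tote bag $27.96: other taxable items → 10% + 0% municipal = 10% → $2.80
Tennis racket $62.37: athletic equipment → 7.5% + 0.75% municipal = 8.25% → $5.15
Watch battery replacement $17.92: personal services → 0% + 0% municipal = 0% → $0.00
Side table $147.29: furniture → 5.75% + 2.25% municipal = 8% → $11.78
Wall mirror $97.12: furniture → 5.75% + 2.25% municipal = 8% → $7.77
Floor lamp $138.59: furniture → 5.75% + 2.25% municipal = 8% → $11.09
Soccer ball $28.77: athletic equipment → 7.5% + 0.75% municipal = 8.25% → $2.37
Storage bin $19.91: other taxable items → 10% + 0% municipal = 10% → $1.99
Total tax = $2.80 + $5.15 + $11.78 + $7.77 + $11.09 + $2.37 + $1.99 = $42.95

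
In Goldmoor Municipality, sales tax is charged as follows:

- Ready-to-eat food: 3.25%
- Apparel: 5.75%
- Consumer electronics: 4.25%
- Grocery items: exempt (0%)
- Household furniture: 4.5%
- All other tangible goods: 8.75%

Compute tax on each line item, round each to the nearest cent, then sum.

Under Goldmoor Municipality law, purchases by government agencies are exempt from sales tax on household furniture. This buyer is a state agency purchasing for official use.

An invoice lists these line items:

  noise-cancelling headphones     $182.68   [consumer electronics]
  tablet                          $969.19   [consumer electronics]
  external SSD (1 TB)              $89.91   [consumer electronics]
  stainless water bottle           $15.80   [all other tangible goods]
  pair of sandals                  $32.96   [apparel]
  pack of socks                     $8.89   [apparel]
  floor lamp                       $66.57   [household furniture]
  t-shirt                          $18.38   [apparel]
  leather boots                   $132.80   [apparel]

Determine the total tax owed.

Noise-cancelling headphones $182.68: consumer electronics → 4.25% → $7.76
Tablet $969.19: consumer electronics → 4.25% → $41.19
External SSD (1 TB) $89.91: consumer electronics → 4.25% → $3.82
Stainless water bottle $15.80: all other tangible goods → 8.75% → $1.38
Pair of sandals $32.96: apparel → 5.75% → $1.90
Pack of socks $8.89: apparel → 5.75% → $0.51
Floor lamp $66.57: household furniture, buyer-exempt → 0% → $0.00
T-shirt $18.38: apparel → 5.75% → $1.06
Leather boots $132.80: apparel → 5.75% → $7.64
Total tax = $7.76 + $41.19 + $3.82 + $1.38 + $1.90 + $0.51 + $1.06 + $7.64 = $65.26

$65.26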